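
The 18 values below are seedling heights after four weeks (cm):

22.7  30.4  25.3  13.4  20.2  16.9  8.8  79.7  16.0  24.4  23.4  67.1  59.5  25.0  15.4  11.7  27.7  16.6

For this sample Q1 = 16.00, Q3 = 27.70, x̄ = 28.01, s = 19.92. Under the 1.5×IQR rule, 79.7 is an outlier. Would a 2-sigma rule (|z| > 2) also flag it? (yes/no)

z = (79.7 − 28.01) / 19.92 = 2.59.
|z| = 2.59 > 2.

yes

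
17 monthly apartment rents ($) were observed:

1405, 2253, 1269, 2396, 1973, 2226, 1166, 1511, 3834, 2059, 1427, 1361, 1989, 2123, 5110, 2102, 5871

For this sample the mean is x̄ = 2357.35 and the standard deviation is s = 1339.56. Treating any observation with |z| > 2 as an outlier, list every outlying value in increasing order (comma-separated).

5110, 5871

Cutoffs at x̄ ± 2s: 2357.35 ± 2·1339.56 = [-321.77, 5036.47].
5110: z = 2.05, |z| > 2 → outlier.
5871: z = 2.62, |z| > 2 → outlier.
Every other value lies within [-321.77, 5036.47].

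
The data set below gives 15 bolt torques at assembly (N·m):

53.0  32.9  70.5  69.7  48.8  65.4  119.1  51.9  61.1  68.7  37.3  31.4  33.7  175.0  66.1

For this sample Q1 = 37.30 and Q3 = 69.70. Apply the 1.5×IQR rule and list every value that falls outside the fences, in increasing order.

119.1, 175.0

IQR = Q3 − Q1 = 69.70 − 37.30 = 32.40.
Lower fence = Q1 − 1.5·IQR = 37.30 − 48.60 = -11.30.
Upper fence = Q3 + 1.5·IQR = 69.70 + 48.60 = 118.30.
119.1 > 118.30 → outlier.
175.0 > 118.30 → outlier.
All remaining values lie within [-11.30, 118.30].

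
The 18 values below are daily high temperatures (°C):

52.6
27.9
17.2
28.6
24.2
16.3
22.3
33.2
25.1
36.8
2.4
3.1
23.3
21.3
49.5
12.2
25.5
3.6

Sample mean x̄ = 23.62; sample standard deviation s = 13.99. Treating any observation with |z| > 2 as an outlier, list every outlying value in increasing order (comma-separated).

52.6

Cutoffs at x̄ ± 2s: 23.62 ± 2·13.99 = [-4.36, 51.60].
52.6: z = 2.07, |z| > 2 → outlier.
Every other value lies within [-4.36, 51.60].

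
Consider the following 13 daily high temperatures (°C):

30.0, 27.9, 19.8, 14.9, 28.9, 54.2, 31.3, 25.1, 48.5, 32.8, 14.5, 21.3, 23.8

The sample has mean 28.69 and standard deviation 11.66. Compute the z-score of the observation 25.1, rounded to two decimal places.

z = (25.1 − 28.69) / 11.66 = -0.31.

-0.31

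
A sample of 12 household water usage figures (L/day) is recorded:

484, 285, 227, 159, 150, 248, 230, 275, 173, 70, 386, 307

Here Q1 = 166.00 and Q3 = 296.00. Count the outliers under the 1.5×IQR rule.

IQR = 130.00; fences at 166.00 − 195.00 = -29.00 and 296.00 + 195.00 = 491.00.
Every value lies within the cutoffs.

0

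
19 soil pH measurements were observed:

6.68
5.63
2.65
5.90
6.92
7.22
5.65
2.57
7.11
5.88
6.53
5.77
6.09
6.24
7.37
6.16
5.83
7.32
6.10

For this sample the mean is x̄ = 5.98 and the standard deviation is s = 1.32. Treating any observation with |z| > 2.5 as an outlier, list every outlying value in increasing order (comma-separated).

2.57, 2.65

Cutoffs at x̄ ± 2.5s: 5.98 ± 2.5·1.32 = [2.68, 9.28].
2.57: z = -2.58, |z| > 2.5 → outlier.
2.65: z = -2.52, |z| > 2.5 → outlier.
Every other value lies within [2.68, 9.28].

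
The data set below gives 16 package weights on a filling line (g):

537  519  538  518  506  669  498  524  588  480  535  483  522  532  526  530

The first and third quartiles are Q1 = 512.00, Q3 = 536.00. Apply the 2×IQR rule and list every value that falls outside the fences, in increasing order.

IQR = Q3 − Q1 = 536.00 − 512.00 = 24.00.
Lower fence = Q1 − 2·IQR = 512.00 − 48.00 = 464.00.
Upper fence = Q3 + 2·IQR = 536.00 + 48.00 = 584.00.
588 > 584.00 → outlier.
669 > 584.00 → outlier.
All remaining values lie within [464.00, 584.00].

588, 669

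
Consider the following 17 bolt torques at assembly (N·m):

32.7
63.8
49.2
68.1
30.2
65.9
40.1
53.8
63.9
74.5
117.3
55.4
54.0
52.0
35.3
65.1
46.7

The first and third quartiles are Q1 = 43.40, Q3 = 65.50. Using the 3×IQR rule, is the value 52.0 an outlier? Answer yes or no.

no

IQR = Q3 − Q1 = 65.50 − 43.40 = 22.10.
Lower fence = Q1 − 3·IQR = 43.40 − 66.30 = -22.90.
Upper fence = Q3 + 3·IQR = 65.50 + 66.30 = 131.80.
52.0 lies within [-22.90, 131.80].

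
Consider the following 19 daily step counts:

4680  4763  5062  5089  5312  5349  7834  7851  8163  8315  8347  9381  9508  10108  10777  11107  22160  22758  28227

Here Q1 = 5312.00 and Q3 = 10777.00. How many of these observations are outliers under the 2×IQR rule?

3

IQR = 5465.00; fences at 5312.00 − 10930.00 = -5618.00 and 10777.00 + 10930.00 = 21707.00.
Outside the cutoffs: 22160, 22758, 28227.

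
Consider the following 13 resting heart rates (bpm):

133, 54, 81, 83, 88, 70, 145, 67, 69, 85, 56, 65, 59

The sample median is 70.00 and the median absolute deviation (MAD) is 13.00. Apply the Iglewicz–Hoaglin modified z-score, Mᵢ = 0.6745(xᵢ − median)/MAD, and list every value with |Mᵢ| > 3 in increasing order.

|Mᵢ| > 3 ⇔ |xᵢ − 70.00| > 3·13.00/0.6745 = 57.82.
So outliers lie outside [12.18, 127.82].
133: M = 3.27 → outlier.
145: M = 3.89 → outlier.

133, 145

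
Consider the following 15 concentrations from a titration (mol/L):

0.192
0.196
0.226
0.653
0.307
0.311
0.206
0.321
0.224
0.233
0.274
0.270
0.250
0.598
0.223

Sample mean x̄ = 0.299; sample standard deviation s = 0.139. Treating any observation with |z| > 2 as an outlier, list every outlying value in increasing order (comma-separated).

Cutoffs at x̄ ± 2s: 0.299 ± 2·0.139 = [0.021, 0.577].
0.598: z = 2.15, |z| > 2 → outlier.
0.653: z = 2.55, |z| > 2 → outlier.
Every other value lies within [0.021, 0.577].

0.598, 0.653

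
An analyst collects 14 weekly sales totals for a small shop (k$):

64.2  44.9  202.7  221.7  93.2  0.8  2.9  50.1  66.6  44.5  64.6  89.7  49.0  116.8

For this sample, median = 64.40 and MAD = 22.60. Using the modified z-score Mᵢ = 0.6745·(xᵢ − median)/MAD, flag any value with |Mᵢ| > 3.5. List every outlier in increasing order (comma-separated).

202.7, 221.7

|Mᵢ| > 3.5 ⇔ |xᵢ − 64.40| > 3.5·22.60/0.6745 = 117.27.
So outliers lie outside [-52.87, 181.67].
202.7: M = 4.13 → outlier.
221.7: M = 4.69 → outlier.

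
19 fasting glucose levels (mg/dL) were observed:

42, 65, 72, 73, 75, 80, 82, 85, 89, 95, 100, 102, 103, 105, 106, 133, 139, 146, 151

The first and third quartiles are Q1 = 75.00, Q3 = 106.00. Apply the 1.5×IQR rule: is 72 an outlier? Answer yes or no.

IQR = Q3 − Q1 = 106.00 − 75.00 = 31.00.
Lower fence = Q1 − 1.5·IQR = 75.00 − 46.50 = 28.50.
Upper fence = Q3 + 1.5·IQR = 106.00 + 46.50 = 152.50.
72 lies within [28.50, 152.50].

no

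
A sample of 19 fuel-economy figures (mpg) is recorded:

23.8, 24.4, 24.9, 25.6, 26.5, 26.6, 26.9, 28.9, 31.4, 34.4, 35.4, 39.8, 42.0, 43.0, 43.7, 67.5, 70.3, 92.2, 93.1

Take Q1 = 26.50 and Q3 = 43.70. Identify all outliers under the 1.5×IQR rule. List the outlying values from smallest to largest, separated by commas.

70.3, 92.2, 93.1

IQR = Q3 − Q1 = 43.70 − 26.50 = 17.20.
Lower fence = Q1 − 1.5·IQR = 26.50 − 25.80 = 0.70.
Upper fence = Q3 + 1.5·IQR = 43.70 + 25.80 = 69.50.
70.3 > 69.50 → outlier.
92.2 > 69.50 → outlier.
93.1 > 69.50 → outlier.
All remaining values lie within [0.70, 69.50].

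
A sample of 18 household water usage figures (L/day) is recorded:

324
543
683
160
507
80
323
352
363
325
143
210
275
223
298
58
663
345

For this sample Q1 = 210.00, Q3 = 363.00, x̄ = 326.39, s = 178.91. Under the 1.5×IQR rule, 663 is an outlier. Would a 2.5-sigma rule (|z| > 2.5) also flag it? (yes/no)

z = (663 − 326.39) / 178.91 = 1.88.
|z| = 1.88 ≤ 2.5.

no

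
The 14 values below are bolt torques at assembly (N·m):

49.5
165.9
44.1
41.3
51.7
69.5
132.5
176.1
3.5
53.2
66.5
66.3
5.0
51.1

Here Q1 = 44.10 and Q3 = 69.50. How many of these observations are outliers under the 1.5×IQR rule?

5

IQR = 25.40; fences at 44.10 − 38.10 = 6.00 and 69.50 + 38.10 = 107.60.
Outside the cutoffs: 3.5, 5.0, 132.5, 165.9, 176.1.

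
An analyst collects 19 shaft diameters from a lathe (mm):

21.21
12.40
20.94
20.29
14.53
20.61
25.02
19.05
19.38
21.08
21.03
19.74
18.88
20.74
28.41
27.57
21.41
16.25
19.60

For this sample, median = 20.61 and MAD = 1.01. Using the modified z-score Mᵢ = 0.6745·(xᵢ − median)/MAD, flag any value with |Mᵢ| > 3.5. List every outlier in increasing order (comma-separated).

|Mᵢ| > 3.5 ⇔ |xᵢ − 20.61| > 3.5·1.01/0.6745 = 5.24.
So outliers lie outside [15.37, 25.85].
12.40: M = -5.48 → outlier.
14.53: M = -4.06 → outlier.
27.57: M = 4.65 → outlier.
28.41: M = 5.21 → outlier.

12.40, 14.53, 27.57, 28.41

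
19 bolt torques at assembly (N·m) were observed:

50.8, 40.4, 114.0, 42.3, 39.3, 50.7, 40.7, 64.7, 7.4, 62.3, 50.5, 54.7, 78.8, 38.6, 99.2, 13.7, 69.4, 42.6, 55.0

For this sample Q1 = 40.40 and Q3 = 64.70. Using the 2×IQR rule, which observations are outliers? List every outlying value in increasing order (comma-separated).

114.0

IQR = Q3 − Q1 = 64.70 − 40.40 = 24.30.
Lower fence = Q1 − 2·IQR = 40.40 − 48.60 = -8.20.
Upper fence = Q3 + 2·IQR = 64.70 + 48.60 = 113.30.
114.0 > 113.30 → outlier.
All remaining values lie within [-8.20, 113.30].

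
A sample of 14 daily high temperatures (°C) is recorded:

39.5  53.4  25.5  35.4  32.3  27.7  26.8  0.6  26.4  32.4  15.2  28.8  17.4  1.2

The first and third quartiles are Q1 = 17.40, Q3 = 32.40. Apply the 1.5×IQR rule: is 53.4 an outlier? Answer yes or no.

IQR = Q3 − Q1 = 32.40 − 17.40 = 15.00.
Lower fence = Q1 − 1.5·IQR = 17.40 − 22.50 = -5.10.
Upper fence = Q3 + 1.5·IQR = 32.40 + 22.50 = 54.90.
53.4 lies within [-5.10, 54.90].

no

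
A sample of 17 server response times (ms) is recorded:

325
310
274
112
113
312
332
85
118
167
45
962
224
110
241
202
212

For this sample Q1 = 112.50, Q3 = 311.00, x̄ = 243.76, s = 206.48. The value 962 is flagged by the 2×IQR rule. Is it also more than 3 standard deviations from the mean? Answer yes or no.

yes

z = (962 − 243.76) / 206.48 = 3.48.
|z| = 3.48 > 3.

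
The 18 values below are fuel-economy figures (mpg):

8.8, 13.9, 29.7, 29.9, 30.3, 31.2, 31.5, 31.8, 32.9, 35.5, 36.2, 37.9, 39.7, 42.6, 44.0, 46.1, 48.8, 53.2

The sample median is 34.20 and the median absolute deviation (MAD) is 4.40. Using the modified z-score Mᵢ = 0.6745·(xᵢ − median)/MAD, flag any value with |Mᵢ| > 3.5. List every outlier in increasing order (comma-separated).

|Mᵢ| > 3.5 ⇔ |xᵢ − 34.20| > 3.5·4.40/0.6745 = 22.83.
So outliers lie outside [11.37, 57.03].
8.8: M = -3.89 → outlier.

8.8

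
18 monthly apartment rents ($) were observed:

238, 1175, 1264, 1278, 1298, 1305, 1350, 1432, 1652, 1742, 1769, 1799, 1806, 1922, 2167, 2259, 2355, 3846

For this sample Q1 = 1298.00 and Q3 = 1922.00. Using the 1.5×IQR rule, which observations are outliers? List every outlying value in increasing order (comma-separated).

238, 3846

IQR = Q3 − Q1 = 1922.00 − 1298.00 = 624.00.
Lower fence = Q1 − 1.5·IQR = 1298.00 − 936.00 = 362.00.
Upper fence = Q3 + 1.5·IQR = 1922.00 + 936.00 = 2858.00.
238 < 362.00 → outlier.
3846 > 2858.00 → outlier.
All remaining values lie within [362.00, 2858.00].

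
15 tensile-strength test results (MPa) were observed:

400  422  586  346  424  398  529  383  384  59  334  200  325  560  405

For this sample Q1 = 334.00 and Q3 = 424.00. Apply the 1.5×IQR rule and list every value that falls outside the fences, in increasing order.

IQR = Q3 − Q1 = 424.00 − 334.00 = 90.00.
Lower fence = Q1 − 1.5·IQR = 334.00 − 135.00 = 199.00.
Upper fence = Q3 + 1.5·IQR = 424.00 + 135.00 = 559.00.
59 < 199.00 → outlier.
560 > 559.00 → outlier.
586 > 559.00 → outlier.
All remaining values lie within [199.00, 559.00].

59, 560, 586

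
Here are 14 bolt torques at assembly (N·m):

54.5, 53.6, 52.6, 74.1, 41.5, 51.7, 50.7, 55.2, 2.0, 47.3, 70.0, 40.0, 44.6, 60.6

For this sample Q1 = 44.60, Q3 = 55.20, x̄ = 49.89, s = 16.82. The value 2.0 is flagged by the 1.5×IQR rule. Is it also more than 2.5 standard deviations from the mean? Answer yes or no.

z = (2.0 − 49.89) / 16.82 = -2.85.
|z| = 2.85 > 2.5.

yes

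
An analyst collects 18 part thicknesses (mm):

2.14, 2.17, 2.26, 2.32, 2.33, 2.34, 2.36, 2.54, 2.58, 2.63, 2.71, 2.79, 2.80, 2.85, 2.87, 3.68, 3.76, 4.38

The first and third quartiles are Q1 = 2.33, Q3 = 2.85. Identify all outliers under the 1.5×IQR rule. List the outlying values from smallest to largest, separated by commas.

3.68, 3.76, 4.38

IQR = Q3 − Q1 = 2.85 − 2.33 = 0.52.
Lower fence = Q1 − 1.5·IQR = 2.33 − 0.78 = 1.55.
Upper fence = Q3 + 1.5·IQR = 2.85 + 0.78 = 3.63.
3.68 > 3.63 → outlier.
3.76 > 3.63 → outlier.
4.38 > 3.63 → outlier.
All remaining values lie within [1.55, 3.63].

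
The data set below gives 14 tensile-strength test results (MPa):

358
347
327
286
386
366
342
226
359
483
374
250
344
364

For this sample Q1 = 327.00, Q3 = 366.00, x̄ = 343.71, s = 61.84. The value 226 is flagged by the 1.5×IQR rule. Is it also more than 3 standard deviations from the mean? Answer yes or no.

no

z = (226 − 343.71) / 61.84 = -1.90.
|z| = 1.90 ≤ 3.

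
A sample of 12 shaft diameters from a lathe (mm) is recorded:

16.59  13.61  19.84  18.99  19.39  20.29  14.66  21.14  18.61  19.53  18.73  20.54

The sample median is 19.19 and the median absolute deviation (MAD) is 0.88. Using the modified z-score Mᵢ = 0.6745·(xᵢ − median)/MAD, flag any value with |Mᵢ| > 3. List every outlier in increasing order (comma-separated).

|Mᵢ| > 3 ⇔ |xᵢ − 19.19| > 3·0.88/0.6745 = 3.91.
So outliers lie outside [15.28, 23.10].
13.61: M = -4.28 → outlier.
14.66: M = -3.47 → outlier.

13.61, 14.66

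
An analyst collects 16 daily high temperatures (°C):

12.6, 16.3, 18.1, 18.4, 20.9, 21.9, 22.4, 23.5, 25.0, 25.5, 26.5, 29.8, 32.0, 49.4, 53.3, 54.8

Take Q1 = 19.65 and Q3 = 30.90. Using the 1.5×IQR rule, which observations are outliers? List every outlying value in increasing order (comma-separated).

IQR = Q3 − Q1 = 30.90 − 19.65 = 11.25.
Lower fence = Q1 − 1.5·IQR = 19.65 − 16.875 = 2.775.
Upper fence = Q3 + 1.5·IQR = 30.90 + 16.875 = 47.775.
49.4 > 47.775 → outlier.
53.3 > 47.775 → outlier.
54.8 > 47.775 → outlier.
All remaining values lie within [2.775, 47.775].

49.4, 53.3, 54.8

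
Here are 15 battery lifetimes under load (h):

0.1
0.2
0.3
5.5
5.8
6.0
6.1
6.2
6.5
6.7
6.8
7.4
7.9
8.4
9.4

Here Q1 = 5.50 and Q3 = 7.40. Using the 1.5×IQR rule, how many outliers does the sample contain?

IQR = 1.90; fences at 5.50 − 2.85 = 2.65 and 7.40 + 2.85 = 10.25.
Outside the cutoffs: 0.1, 0.2, 0.3.

3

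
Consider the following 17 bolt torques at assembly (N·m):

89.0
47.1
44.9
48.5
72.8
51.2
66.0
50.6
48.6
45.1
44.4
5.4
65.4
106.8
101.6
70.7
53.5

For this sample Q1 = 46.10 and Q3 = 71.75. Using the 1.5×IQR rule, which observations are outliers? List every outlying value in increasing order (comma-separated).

5.4

IQR = Q3 − Q1 = 71.75 − 46.10 = 25.65.
Lower fence = Q1 − 1.5·IQR = 46.10 − 38.475 = 7.625.
Upper fence = Q3 + 1.5·IQR = 71.75 + 38.475 = 110.225.
5.4 < 7.625 → outlier.
All remaining values lie within [7.625, 110.225].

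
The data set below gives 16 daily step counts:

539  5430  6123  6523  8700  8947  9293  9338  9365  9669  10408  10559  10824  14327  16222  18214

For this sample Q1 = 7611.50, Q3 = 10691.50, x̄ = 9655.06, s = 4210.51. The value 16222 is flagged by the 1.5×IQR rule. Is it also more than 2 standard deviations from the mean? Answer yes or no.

no

z = (16222 − 9655.06) / 4210.51 = 1.56.
|z| = 1.56 ≤ 2.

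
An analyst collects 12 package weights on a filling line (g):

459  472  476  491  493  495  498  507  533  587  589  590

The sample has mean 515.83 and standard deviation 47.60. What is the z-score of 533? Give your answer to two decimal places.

z = (533 − 515.83) / 47.60 = 0.36.

0.36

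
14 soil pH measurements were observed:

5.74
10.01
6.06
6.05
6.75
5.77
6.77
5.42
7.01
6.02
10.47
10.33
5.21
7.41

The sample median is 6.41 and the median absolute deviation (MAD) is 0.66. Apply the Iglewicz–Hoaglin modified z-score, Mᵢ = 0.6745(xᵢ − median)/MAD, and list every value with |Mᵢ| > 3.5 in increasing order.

10.01, 10.33, 10.47

|Mᵢ| > 3.5 ⇔ |xᵢ − 6.41| > 3.5·0.66/0.6745 = 3.42.
So outliers lie outside [2.99, 9.83].
10.01: M = 3.68 → outlier.
10.33: M = 4.01 → outlier.
10.47: M = 4.15 → outlier.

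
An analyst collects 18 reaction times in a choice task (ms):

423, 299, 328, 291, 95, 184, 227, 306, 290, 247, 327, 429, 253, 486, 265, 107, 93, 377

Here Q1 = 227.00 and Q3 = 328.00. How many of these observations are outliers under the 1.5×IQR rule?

1

IQR = 101.00; fences at 227.00 − 151.50 = 75.50 and 328.00 + 151.50 = 479.50.
Outside the cutoffs: 486.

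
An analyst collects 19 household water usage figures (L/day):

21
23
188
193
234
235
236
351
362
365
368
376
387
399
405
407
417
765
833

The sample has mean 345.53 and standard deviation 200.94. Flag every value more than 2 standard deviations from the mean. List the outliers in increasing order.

765, 833

Cutoffs at x̄ ± 2s: 345.53 ± 2·200.94 = [-56.35, 747.41].
765: z = 2.09, |z| > 2 → outlier.
833: z = 2.43, |z| > 2 → outlier.
Every other value lies within [-56.35, 747.41].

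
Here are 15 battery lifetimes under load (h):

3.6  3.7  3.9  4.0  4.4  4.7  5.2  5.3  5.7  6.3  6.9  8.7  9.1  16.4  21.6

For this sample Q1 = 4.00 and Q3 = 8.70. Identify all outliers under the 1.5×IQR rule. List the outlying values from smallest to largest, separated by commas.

16.4, 21.6

IQR = Q3 − Q1 = 8.70 − 4.00 = 4.70.
Lower fence = Q1 − 1.5·IQR = 4.00 − 7.05 = -3.05.
Upper fence = Q3 + 1.5·IQR = 8.70 + 7.05 = 15.75.
16.4 > 15.75 → outlier.
21.6 > 15.75 → outlier.
All remaining values lie within [-3.05, 15.75].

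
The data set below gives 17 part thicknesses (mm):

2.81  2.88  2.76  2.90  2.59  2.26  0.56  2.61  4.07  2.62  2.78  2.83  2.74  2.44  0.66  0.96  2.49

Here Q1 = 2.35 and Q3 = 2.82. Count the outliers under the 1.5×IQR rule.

IQR = 0.47; fences at 2.35 − 0.705 = 1.645 and 2.82 + 0.705 = 3.525.
Outside the cutoffs: 0.56, 0.66, 0.96, 4.07.

4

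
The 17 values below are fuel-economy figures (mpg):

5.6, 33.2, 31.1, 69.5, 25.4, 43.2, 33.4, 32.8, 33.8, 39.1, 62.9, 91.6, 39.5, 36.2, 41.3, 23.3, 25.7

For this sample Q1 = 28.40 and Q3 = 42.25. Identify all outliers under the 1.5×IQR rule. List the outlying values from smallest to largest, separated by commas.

5.6, 69.5, 91.6

IQR = Q3 − Q1 = 42.25 − 28.40 = 13.85.
Lower fence = Q1 − 1.5·IQR = 28.40 − 20.775 = 7.625.
Upper fence = Q3 + 1.5·IQR = 42.25 + 20.775 = 63.025.
5.6 < 7.625 → outlier.
69.5 > 63.025 → outlier.
91.6 > 63.025 → outlier.
All remaining values lie within [7.625, 63.025].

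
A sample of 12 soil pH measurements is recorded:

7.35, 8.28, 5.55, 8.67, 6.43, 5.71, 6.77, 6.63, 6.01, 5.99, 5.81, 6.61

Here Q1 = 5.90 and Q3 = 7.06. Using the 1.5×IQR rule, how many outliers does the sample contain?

0

IQR = 1.16; fences at 5.90 − 1.74 = 4.16 and 7.06 + 1.74 = 8.80.
Every value lies within the cutoffs.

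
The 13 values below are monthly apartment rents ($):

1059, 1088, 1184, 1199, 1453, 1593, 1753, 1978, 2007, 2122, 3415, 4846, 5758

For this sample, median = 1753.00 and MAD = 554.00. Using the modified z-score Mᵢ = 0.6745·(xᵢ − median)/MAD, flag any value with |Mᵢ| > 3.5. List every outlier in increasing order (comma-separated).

|Mᵢ| > 3.5 ⇔ |xᵢ − 1753.00| > 3.5·554.00/0.6745 = 2874.72.
So outliers lie outside [-1121.72, 4627.72].
4846: M = 3.77 → outlier.
5758: M = 4.88 → outlier.

4846, 5758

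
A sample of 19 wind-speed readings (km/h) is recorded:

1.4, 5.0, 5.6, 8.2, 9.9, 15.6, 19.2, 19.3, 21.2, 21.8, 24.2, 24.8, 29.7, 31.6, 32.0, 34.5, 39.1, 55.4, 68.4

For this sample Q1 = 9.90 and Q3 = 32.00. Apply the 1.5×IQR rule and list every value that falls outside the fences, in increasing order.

68.4

IQR = Q3 − Q1 = 32.00 − 9.90 = 22.10.
Lower fence = Q1 − 1.5·IQR = 9.90 − 33.15 = -23.25.
Upper fence = Q3 + 1.5·IQR = 32.00 + 33.15 = 65.15.
68.4 > 65.15 → outlier.
All remaining values lie within [-23.25, 65.15].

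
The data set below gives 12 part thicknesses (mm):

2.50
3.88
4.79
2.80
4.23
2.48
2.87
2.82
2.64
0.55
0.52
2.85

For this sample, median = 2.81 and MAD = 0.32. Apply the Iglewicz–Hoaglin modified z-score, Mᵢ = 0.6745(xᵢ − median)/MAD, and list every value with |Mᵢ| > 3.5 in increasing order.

|Mᵢ| > 3.5 ⇔ |xᵢ − 2.81| > 3.5·0.32/0.6745 = 1.66.
So outliers lie outside [1.15, 4.47].
0.52: M = -4.83 → outlier.
0.55: M = -4.76 → outlier.
4.79: M = 4.17 → outlier.

0.52, 0.55, 4.79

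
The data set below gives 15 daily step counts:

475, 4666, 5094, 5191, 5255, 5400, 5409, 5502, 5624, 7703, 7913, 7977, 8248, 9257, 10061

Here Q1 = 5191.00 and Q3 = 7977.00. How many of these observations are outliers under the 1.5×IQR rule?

IQR = 2786.00; fences at 5191.00 − 4179.00 = 1012.00 and 7977.00 + 4179.00 = 12156.00.
Outside the cutoffs: 475.

1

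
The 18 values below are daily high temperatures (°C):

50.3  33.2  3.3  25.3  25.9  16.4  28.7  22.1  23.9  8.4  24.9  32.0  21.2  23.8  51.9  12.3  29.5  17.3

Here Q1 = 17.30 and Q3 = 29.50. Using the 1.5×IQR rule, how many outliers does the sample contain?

IQR = 12.20; fences at 17.30 − 18.30 = -1.00 and 29.50 + 18.30 = 47.80.
Outside the cutoffs: 50.3, 51.9.

2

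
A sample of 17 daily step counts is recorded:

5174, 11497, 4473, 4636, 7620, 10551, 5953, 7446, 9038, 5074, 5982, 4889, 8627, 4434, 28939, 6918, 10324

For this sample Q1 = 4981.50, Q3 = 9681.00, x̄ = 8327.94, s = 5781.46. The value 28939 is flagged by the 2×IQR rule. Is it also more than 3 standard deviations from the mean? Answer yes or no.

yes

z = (28939 − 8327.94) / 5781.46 = 3.57.
|z| = 3.57 > 3.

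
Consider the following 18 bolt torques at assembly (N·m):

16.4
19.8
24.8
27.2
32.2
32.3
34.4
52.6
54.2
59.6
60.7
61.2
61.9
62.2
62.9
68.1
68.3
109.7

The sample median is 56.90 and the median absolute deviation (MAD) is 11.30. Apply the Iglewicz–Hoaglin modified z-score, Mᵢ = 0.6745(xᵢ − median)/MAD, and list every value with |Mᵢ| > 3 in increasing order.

109.7

|Mᵢ| > 3 ⇔ |xᵢ − 56.90| > 3·11.30/0.6745 = 50.26.
So outliers lie outside [6.64, 107.16].
109.7: M = 3.15 → outlier.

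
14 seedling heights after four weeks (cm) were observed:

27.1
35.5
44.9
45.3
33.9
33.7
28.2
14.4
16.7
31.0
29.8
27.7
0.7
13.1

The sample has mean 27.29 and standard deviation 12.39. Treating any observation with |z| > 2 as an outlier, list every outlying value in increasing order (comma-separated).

Cutoffs at x̄ ± 2s: 27.29 ± 2·12.39 = [2.51, 52.07].
0.7: z = -2.15, |z| > 2 → outlier.
Every other value lies within [2.51, 52.07].

0.7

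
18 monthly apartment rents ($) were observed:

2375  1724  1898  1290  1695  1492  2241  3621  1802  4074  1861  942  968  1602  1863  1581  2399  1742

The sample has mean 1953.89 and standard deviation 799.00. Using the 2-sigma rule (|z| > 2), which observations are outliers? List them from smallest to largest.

3621, 4074

Cutoffs at x̄ ± 2s: 1953.89 ± 2·799.00 = [355.89, 3551.89].
3621: z = 2.09, |z| > 2 → outlier.
4074: z = 2.65, |z| > 2 → outlier.
Every other value lies within [355.89, 3551.89].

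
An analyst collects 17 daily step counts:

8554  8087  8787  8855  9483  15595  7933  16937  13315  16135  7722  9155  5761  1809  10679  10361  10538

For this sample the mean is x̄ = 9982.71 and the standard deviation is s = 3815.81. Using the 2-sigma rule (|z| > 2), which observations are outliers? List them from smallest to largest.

Cutoffs at x̄ ± 2s: 9982.71 ± 2·3815.81 = [2351.09, 17614.33].
1809: z = -2.14, |z| > 2 → outlier.
Every other value lies within [2351.09, 17614.33].

1809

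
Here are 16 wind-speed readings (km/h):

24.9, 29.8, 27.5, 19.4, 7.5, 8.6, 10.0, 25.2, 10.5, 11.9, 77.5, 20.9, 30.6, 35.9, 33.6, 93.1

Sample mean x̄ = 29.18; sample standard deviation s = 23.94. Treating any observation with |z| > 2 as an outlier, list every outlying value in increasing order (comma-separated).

Cutoffs at x̄ ± 2s: 29.18 ± 2·23.94 = [-18.70, 77.06].
77.5: z = 2.02, |z| > 2 → outlier.
93.1: z = 2.67, |z| > 2 → outlier.
Every other value lies within [-18.70, 77.06].

77.5, 93.1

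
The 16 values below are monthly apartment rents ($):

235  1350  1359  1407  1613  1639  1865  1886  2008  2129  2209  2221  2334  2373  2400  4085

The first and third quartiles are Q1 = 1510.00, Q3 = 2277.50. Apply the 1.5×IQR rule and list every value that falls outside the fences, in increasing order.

IQR = Q3 − Q1 = 2277.50 − 1510.00 = 767.50.
Lower fence = Q1 − 1.5·IQR = 1510.00 − 1151.25 = 358.75.
Upper fence = Q3 + 1.5·IQR = 2277.50 + 1151.25 = 3428.75.
235 < 358.75 → outlier.
4085 > 3428.75 → outlier.
All remaining values lie within [358.75, 3428.75].

235, 4085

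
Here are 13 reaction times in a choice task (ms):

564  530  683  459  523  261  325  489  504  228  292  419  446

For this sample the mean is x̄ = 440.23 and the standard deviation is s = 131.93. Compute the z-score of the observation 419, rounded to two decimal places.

z = (419 − 440.23) / 131.93 = -0.16.

-0.16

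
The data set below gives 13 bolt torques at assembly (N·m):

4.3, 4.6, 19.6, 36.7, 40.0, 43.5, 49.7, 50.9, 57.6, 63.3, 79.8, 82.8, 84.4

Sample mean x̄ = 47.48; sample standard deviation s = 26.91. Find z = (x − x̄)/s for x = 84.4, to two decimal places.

z = (84.4 − 47.48) / 26.91 = 1.37.

1.37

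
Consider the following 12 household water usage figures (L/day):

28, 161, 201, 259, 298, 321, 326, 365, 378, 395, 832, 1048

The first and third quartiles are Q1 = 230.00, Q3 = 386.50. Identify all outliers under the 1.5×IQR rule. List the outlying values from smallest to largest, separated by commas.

IQR = Q3 − Q1 = 386.50 − 230.00 = 156.50.
Lower fence = Q1 − 1.5·IQR = 230.00 − 234.75 = -4.75.
Upper fence = Q3 + 1.5·IQR = 386.50 + 234.75 = 621.25.
832 > 621.25 → outlier.
1048 > 621.25 → outlier.
All remaining values lie within [-4.75, 621.25].

832, 1048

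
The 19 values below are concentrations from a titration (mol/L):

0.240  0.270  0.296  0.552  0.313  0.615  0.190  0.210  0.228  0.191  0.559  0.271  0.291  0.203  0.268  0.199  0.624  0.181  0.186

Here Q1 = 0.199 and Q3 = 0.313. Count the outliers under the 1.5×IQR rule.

IQR = 0.114; fences at 0.199 − 0.171 = 0.028 and 0.313 + 0.171 = 0.484.
Outside the cutoffs: 0.552, 0.559, 0.615, 0.624.

4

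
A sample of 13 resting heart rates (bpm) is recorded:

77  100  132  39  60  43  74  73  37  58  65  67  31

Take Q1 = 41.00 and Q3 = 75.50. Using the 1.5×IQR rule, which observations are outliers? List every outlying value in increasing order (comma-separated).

132

IQR = Q3 − Q1 = 75.50 − 41.00 = 34.50.
Lower fence = Q1 − 1.5·IQR = 41.00 − 51.75 = -10.75.
Upper fence = Q3 + 1.5·IQR = 75.50 + 51.75 = 127.25.
132 > 127.25 → outlier.
All remaining values lie within [-10.75, 127.25].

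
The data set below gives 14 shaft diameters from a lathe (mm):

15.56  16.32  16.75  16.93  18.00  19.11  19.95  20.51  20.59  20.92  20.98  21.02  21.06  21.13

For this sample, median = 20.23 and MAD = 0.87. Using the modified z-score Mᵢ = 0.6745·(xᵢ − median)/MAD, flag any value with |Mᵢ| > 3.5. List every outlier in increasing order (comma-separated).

|Mᵢ| > 3.5 ⇔ |xᵢ − 20.23| > 3.5·0.87/0.6745 = 4.51.
So outliers lie outside [15.72, 24.74].
15.56: M = -3.62 → outlier.

15.56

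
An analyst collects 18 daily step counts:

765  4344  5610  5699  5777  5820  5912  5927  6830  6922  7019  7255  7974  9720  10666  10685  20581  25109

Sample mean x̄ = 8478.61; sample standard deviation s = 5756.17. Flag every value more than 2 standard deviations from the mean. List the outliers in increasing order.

Cutoffs at x̄ ± 2s: 8478.61 ± 2·5756.17 = [-3033.73, 19990.95].
20581: z = 2.10, |z| > 2 → outlier.
25109: z = 2.89, |z| > 2 → outlier.
Every other value lies within [-3033.73, 19990.95].

20581, 25109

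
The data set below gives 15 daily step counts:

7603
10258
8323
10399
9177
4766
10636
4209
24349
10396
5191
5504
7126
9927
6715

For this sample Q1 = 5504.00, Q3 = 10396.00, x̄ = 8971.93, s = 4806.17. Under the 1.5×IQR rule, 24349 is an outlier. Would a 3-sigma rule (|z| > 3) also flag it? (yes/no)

yes

z = (24349 − 8971.93) / 4806.17 = 3.20.
|z| = 3.20 > 3.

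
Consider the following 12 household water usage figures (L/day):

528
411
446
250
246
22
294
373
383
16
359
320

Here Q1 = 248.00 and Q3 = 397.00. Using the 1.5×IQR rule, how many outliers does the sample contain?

2

IQR = 149.00; fences at 248.00 − 223.50 = 24.50 and 397.00 + 223.50 = 620.50.
Outside the cutoffs: 16, 22.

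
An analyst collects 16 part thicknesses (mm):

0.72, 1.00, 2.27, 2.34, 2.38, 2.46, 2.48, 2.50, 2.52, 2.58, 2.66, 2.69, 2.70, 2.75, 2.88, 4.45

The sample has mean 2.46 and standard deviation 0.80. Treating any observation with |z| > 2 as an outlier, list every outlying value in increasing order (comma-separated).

Cutoffs at x̄ ± 2s: 2.46 ± 2·0.80 = [0.86, 4.06].
0.72: z = -2.18, |z| > 2 → outlier.
4.45: z = 2.49, |z| > 2 → outlier.
Every other value lies within [0.86, 4.06].

0.72, 4.45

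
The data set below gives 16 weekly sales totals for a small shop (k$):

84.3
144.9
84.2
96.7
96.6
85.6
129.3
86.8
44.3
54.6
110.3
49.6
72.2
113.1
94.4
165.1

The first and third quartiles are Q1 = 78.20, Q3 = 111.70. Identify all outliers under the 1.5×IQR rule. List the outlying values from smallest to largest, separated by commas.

IQR = Q3 − Q1 = 111.70 − 78.20 = 33.50.
Lower fence = Q1 − 1.5·IQR = 78.20 − 50.25 = 27.95.
Upper fence = Q3 + 1.5·IQR = 111.70 + 50.25 = 161.95.
165.1 > 161.95 → outlier.
All remaining values lie within [27.95, 161.95].

165.1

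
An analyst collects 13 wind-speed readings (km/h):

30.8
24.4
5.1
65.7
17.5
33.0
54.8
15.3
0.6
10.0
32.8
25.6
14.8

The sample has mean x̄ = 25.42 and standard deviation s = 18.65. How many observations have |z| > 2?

1

Cutoffs: x̄ ± 2s = [-11.88, 62.72].
Outside the cutoffs: 65.7.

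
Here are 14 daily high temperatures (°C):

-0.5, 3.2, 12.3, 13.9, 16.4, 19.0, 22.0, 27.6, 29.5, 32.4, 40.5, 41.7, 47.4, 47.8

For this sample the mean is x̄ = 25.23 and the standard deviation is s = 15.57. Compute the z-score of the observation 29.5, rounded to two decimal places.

0.27

z = (29.5 − 25.23) / 15.57 = 0.27.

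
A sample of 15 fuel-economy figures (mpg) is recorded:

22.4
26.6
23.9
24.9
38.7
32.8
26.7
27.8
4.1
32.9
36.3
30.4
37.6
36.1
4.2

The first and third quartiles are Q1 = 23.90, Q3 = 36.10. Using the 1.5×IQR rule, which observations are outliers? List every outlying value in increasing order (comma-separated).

IQR = Q3 − Q1 = 36.10 − 23.90 = 12.20.
Lower fence = Q1 − 1.5·IQR = 23.90 − 18.30 = 5.60.
Upper fence = Q3 + 1.5·IQR = 36.10 + 18.30 = 54.40.
4.1 < 5.60 → outlier.
4.2 < 5.60 → outlier.
All remaining values lie within [5.60, 54.40].

4.1, 4.2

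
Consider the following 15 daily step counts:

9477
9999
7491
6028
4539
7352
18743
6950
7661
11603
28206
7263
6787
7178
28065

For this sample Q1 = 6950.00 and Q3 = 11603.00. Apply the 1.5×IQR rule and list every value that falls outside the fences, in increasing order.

18743, 28065, 28206

IQR = Q3 − Q1 = 11603.00 − 6950.00 = 4653.00.
Lower fence = Q1 − 1.5·IQR = 6950.00 − 6979.50 = -29.50.
Upper fence = Q3 + 1.5·IQR = 11603.00 + 6979.50 = 18582.50.
18743 > 18582.50 → outlier.
28065 > 18582.50 → outlier.
28206 > 18582.50 → outlier.
All remaining values lie within [-29.50, 18582.50].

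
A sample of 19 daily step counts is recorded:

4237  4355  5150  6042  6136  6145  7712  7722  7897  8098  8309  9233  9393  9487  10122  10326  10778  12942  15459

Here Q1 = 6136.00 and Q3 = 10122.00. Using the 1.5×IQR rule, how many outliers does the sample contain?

IQR = 3986.00; fences at 6136.00 − 5979.00 = 157.00 and 10122.00 + 5979.00 = 16101.00.
Every value lies within the cutoffs.

0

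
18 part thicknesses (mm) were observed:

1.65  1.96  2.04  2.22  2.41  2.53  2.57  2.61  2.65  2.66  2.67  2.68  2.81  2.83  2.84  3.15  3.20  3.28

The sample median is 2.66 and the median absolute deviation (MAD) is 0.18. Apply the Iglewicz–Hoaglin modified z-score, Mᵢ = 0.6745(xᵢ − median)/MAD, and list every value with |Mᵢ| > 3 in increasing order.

|Mᵢ| > 3 ⇔ |xᵢ − 2.66| > 3·0.18/0.6745 = 0.80.
So outliers lie outside [1.86, 3.46].
1.65: M = -3.78 → outlier.

1.65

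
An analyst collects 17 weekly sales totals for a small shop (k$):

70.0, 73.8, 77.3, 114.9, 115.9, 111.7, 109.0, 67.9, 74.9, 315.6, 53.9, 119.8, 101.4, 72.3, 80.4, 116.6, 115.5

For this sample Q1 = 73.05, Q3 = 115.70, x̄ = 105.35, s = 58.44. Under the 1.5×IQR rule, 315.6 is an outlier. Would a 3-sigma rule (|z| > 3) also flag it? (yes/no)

yes

z = (315.6 − 105.35) / 58.44 = 3.60.
|z| = 3.60 > 3.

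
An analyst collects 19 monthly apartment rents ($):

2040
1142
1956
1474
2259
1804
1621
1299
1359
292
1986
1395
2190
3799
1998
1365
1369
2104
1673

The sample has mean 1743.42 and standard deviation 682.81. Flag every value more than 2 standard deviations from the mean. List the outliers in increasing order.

292, 3799

Cutoffs at x̄ ± 2s: 1743.42 ± 2·682.81 = [377.80, 3109.04].
292: z = -2.13, |z| > 2 → outlier.
3799: z = 3.01, |z| > 2 → outlier.
Every other value lies within [377.80, 3109.04].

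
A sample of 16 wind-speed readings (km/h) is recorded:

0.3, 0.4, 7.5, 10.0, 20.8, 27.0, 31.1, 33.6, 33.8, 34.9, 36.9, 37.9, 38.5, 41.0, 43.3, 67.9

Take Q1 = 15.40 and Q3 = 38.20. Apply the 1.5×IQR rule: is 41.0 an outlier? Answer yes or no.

IQR = Q3 − Q1 = 38.20 − 15.40 = 22.80.
Lower fence = Q1 − 1.5·IQR = 15.40 − 34.20 = -18.80.
Upper fence = Q3 + 1.5·IQR = 38.20 + 34.20 = 72.40.
41.0 lies within [-18.80, 72.40].

no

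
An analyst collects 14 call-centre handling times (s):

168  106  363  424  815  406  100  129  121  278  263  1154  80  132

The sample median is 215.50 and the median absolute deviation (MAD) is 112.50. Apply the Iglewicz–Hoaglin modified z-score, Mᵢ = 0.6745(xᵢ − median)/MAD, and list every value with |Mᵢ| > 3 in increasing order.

|Mᵢ| > 3 ⇔ |xᵢ − 215.50| > 3·112.50/0.6745 = 500.37.
So outliers lie outside [-284.87, 715.87].
815: M = 3.59 → outlier.
1154: M = 5.63 → outlier.

815, 1154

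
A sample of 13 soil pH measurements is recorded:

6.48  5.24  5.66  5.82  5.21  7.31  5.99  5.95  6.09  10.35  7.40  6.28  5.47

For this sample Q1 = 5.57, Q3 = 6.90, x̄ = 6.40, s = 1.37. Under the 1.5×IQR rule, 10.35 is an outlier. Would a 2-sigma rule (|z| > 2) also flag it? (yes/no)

z = (10.35 − 6.40) / 1.37 = 2.88.
|z| = 2.88 > 2.

yes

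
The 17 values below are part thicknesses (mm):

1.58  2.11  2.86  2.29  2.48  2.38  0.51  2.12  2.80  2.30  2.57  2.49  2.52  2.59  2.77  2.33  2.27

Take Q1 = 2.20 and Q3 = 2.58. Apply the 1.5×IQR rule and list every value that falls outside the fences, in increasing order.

IQR = Q3 − Q1 = 2.58 − 2.20 = 0.38.
Lower fence = Q1 − 1.5·IQR = 2.20 − 0.57 = 1.63.
Upper fence = Q3 + 1.5·IQR = 2.58 + 0.57 = 3.15.
0.51 < 1.63 → outlier.
1.58 < 1.63 → outlier.
All remaining values lie within [1.63, 3.15].

0.51, 1.58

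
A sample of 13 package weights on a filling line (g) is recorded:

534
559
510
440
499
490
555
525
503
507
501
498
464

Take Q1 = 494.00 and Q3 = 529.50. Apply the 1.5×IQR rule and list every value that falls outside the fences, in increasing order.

IQR = Q3 − Q1 = 529.50 − 494.00 = 35.50.
Lower fence = Q1 − 1.5·IQR = 494.00 − 53.25 = 440.75.
Upper fence = Q3 + 1.5·IQR = 529.50 + 53.25 = 582.75.
440 < 440.75 → outlier.
All remaining values lie within [440.75, 582.75].

440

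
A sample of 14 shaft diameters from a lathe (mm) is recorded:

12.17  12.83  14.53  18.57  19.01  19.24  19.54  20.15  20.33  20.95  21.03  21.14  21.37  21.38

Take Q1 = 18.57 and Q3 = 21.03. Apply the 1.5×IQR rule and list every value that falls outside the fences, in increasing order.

12.17, 12.83, 14.53

IQR = Q3 − Q1 = 21.03 − 18.57 = 2.46.
Lower fence = Q1 − 1.5·IQR = 18.57 − 3.69 = 14.88.
Upper fence = Q3 + 1.5·IQR = 21.03 + 3.69 = 24.72.
12.17 < 14.88 → outlier.
12.83 < 14.88 → outlier.
14.53 < 14.88 → outlier.
All remaining values lie within [14.88, 24.72].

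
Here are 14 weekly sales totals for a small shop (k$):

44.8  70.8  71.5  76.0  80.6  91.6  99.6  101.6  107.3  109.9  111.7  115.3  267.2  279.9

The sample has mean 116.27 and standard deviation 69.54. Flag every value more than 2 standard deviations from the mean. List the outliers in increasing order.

267.2, 279.9

Cutoffs at x̄ ± 2s: 116.27 ± 2·69.54 = [-22.81, 255.35].
267.2: z = 2.17, |z| > 2 → outlier.
279.9: z = 2.35, |z| > 2 → outlier.
Every other value lies within [-22.81, 255.35].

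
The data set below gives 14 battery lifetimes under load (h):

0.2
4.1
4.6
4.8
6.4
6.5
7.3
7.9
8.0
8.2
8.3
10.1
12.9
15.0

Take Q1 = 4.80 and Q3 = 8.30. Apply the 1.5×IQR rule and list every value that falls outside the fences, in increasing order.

IQR = Q3 − Q1 = 8.30 − 4.80 = 3.50.
Lower fence = Q1 − 1.5·IQR = 4.80 − 5.25 = -0.45.
Upper fence = Q3 + 1.5·IQR = 8.30 + 5.25 = 13.55.
15.0 > 13.55 → outlier.
All remaining values lie within [-0.45, 13.55].

15.0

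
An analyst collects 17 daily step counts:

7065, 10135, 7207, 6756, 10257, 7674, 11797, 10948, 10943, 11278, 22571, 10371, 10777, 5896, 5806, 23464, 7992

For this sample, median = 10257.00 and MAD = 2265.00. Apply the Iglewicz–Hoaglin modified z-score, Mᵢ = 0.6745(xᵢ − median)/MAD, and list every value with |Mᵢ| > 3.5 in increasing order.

22571, 23464

|Mᵢ| > 3.5 ⇔ |xᵢ − 10257.00| > 3.5·2265.00/0.6745 = 11753.15.
So outliers lie outside [-1496.15, 22010.15].
22571: M = 3.67 → outlier.
23464: M = 3.93 → outlier.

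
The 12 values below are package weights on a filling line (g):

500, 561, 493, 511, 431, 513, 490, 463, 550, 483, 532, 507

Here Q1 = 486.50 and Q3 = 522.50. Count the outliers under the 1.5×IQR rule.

IQR = 36.00; fences at 486.50 − 54.00 = 432.50 and 522.50 + 54.00 = 576.50.
Outside the cutoffs: 431.

1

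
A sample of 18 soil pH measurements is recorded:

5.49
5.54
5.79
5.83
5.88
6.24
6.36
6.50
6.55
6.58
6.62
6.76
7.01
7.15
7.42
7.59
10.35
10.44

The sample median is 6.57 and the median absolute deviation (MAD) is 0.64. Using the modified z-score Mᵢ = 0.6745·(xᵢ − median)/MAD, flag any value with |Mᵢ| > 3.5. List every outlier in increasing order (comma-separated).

|Mᵢ| > 3.5 ⇔ |xᵢ − 6.57| > 3.5·0.64/0.6745 = 3.32.
So outliers lie outside [3.25, 9.89].
10.35: M = 3.98 → outlier.
10.44: M = 4.08 → outlier.

10.35, 10.44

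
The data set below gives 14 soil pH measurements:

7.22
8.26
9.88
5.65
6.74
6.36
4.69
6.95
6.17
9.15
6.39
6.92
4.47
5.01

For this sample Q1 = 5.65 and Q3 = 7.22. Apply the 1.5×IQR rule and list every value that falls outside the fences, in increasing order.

IQR = Q3 − Q1 = 7.22 − 5.65 = 1.57.
Lower fence = Q1 − 1.5·IQR = 5.65 − 2.355 = 3.295.
Upper fence = Q3 + 1.5·IQR = 7.22 + 2.355 = 9.575.
9.88 > 9.575 → outlier.
All remaining values lie within [3.295, 9.575].

9.88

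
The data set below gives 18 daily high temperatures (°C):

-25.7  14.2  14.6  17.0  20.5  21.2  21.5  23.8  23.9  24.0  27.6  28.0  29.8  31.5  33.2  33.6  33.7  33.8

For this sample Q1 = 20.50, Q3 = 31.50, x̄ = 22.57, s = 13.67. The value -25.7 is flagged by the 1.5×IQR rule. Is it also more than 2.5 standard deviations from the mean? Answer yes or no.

yes

z = (-25.7 − 22.57) / 13.67 = -3.53.
|z| = 3.53 > 2.5.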